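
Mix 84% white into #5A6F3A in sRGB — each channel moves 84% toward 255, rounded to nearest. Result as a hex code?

#E5E8DF

#5A6F3A is rgb(90, 111, 58).
An 84% tint moves each channel 84% toward 255:
  R: 90 + 138.6 = 228.6 → 229
  G: 111 + 0.84×(255−111) = 111 + 120.96 = 231.96 → 232
  B: 58 + 165.48 = 223.48 → 223
rgb(229, 232, 223) = #E5E8DF.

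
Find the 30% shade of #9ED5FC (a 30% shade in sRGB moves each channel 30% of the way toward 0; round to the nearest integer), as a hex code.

#6F95B0

#9ED5FC is rgb(158, 213, 252).
A 30% shade moves each channel 30% toward 0:
  R: 158 − 47.4 = 110.6 → 111
  G: 213 − 63.9 = 149.1 → 149
  B: 252 + 0.3×(0−252) = 252 − 75.6 = 176.4 → 176
rgb(111, 149, 176) = #6F95B0.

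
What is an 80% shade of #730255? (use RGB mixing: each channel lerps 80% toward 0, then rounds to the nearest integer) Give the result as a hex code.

#730255 is rgb(115, 2, 85).
An 80% shade moves each channel 80% toward 0:
  R: 115 − 92 = 23 → 23
  G: 2 + 0.8×(0−2) = 2 − 1.6 = 0.4 → 0
  B: 85 + 0.8×(0−85) = 85 − 68 = 17 → 17
rgb(23, 0, 17) = #170011.

#170011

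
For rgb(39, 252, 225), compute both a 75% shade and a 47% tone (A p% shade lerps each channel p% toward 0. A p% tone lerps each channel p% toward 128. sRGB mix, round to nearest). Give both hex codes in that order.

75% shade:
  R: 39 + 0.75×(0−39) = 39 − 29.25 = 9.75 → 10
  G: 252 + 0.75×(0−252) = 252 − 189 = 63 → 63
  B: 225 + 0.75×(0−225) = 225 − 168.75 = 56.25 → 56
  → #0a3f38
47% tone:
  R: 39 + 41.83 = 80.83 → 81
  G: 252 + 0.47×(128−252) = 252 − 58.28 = 193.72 → 194
  B: 225 + 0.47×(128−225) = 225 − 45.59 = 179.41 → 179
  → #51c2b3

#0a3f38, #51c2b3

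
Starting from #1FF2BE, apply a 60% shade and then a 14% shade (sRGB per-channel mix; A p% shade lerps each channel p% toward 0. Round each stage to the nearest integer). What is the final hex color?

#0A5341

#1FF2BE is rgb(31, 242, 190).
Lerp each channel 60% toward 0:
  R: 31 − 18.6 = 12.4 → 12
  G: 242 + 0.6×(0−242) = 242 − 145.2 = 96.8 → 97
  B: 190 + 0.6×(0−190) = 190 − 114 = 76 → 76
After the shade: rgb(12, 97, 76) = #0C614C.
Per channel, c → c + 0.14(0 − c):
  R: 12 − 1.68 = 10.32 → 10
  G: 97 + 0.14×(0−97) = 97 − 13.58 = 83.42 → 83
  B: 76 − 10.64 = 65.36 → 65
rgb(10, 83, 65) = #0A5341.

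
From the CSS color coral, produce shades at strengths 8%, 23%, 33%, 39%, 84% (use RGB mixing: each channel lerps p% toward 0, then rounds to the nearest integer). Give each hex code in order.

CSS coral is rgb(255, 127, 80).
8%: (255 − 20.4 = 234.6→235, 127 − 10.16 = 116.84→117, 80 − 6.4 = 73.6→74) → #eb754a
23%: (255 − 58.65 = 196.35→196, 127 − 29.21 = 97.79→98, 80 − 18.4 = 61.6→62) → #c4623e
33%: (255 − 84.15 = 170.85→171, 127 − 41.91 = 85.09→85, 80 − 26.4 = 53.6→54) → #ab5536
39%: (255 − 99.45 = 155.55→156, 127 − 49.53 = 77.47→77, 80 − 31.2 = 48.8→49) → #9c4d31
84%: (255 − 214.2 = 40.8→41, 127 − 106.68 = 20.32→20, 80 − 67.2 = 12.8→13) → #29140d

#eb754a, #c4623e, #ab5536, #9c4d31, #29140d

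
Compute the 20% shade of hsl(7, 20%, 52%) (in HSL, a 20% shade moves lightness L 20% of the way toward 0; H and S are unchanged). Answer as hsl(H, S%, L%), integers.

hsl(7, 20%, 42%)

L moves 20% from 52 toward 0: 52 − 10.4 = 41.6 → 42.
H and S are unchanged.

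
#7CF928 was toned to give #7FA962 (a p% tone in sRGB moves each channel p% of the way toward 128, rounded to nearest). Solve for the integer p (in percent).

66%

#7CF928 is rgb(124, 249, 40); #7FA962 is rgb(127, 169, 98).
On the G channel (widest range): 169 ≈ 249 + (p/100)(128 − 249), so p ≈ 100×(169 − 249)/(128 − 249) = -8000/-121 = 66.12.
p = 66 reproduces all three channels after rounding.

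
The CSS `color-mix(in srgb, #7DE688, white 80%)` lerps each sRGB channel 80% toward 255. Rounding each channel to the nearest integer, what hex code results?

#7DE688 is rgb(125, 230, 136).
Lerp each channel 80% toward 255:
  R: 125 + 104 = 229 → 229
  G: 230 + 20 = 250 → 250
  B: 136 + 95.2 = 231.2 → 231
rgb(229, 250, 231) = #E5FAE7.

#E5FAE7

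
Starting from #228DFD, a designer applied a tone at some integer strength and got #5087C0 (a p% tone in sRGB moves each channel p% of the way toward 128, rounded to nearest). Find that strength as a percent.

49%

#228DFD is rgb(34, 141, 253); #5087C0 is rgb(80, 135, 192).
On the B channel (widest range): 192 ≈ 253 + (p/100)(128 − 253), so p ≈ 100×(192 − 253)/(128 − 253) = -6100/-125 = 48.80.
p = 49 reproduces all three channels after rounding.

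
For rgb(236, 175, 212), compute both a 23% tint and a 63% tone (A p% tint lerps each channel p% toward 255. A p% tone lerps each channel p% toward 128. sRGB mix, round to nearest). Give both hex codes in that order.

23% tint:
  R: 236 + 0.23×(255−236) = 236 + 4.37 = 240.37 → 240
  G: 175 + 18.4 = 193.4 → 193
  B: 212 + 0.23×(255−212) = 212 + 9.89 = 221.89 → 222
  → #F0C1DE
63% tone:
  R: 236 + 0.63×(128−236) = 236 − 68.04 = 167.96 → 168
  G: 175 − 29.61 = 145.39 → 145
  B: 212 + 0.63×(128−212) = 212 − 52.92 = 159.08 → 159
  → #A8919F

#F0C1DE, #A8919F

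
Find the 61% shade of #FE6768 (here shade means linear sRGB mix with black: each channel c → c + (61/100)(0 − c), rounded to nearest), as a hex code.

#FE6768 is rgb(254, 103, 104).
Lerp each channel 61% toward 0:
  R: 254 + 0.61×(0−254) = 254 − 154.94 = 99.06 → 99
  G: 103 + 0.61×(0−103) = 103 − 62.83 = 40.17 → 40
  B: 104 + 0.61×(0−104) = 104 − 63.44 = 40.56 → 41
rgb(99, 40, 41) = #632829.

#632829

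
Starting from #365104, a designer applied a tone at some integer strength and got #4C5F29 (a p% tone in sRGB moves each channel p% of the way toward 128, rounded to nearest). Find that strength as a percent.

#365104 is rgb(54, 81, 4); #4C5F29 is rgb(76, 95, 41).
On the B channel (widest range): 41 ≈ 4 + (p/100)(128 − 4), so p ≈ 100×(41 − 4)/(128 − 4) = 3700/124 = 29.84.
p = 30 reproduces all three channels after rounding.

30%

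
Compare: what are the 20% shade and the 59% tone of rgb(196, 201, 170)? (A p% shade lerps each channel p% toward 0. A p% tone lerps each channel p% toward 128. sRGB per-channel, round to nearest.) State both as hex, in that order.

20% shade:
  R: 196 − 39.2 = 156.8 → 157
  G: 201 − 40.2 = 160.8 → 161
  B: 170 − 34 = 136 → 136
  → #9da188
59% tone:
  R: 196 + 0.59×(128−196) = 196 − 40.12 = 155.88 → 156
  G: 201 − 43.07 = 157.93 → 158
  B: 170 + 0.59×(128−170) = 170 − 24.78 = 145.22 → 145
  → #9c9e91

#9da188, #9c9e91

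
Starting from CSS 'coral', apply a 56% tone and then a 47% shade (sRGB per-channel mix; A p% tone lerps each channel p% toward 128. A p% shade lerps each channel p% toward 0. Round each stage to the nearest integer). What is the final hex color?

#624439

CSS coral is rgb(255, 127, 80).
A 56% tone moves each channel 56% toward 128:
  R: 255 − 71.12 = 183.88 → 184
  G: 127 + 0.56×(128−127) = 127 + 0.56 = 127.56 → 128
  B: 80 + 26.88 = 106.88 → 107
After the tone: rgb(184, 128, 107) = #B8806B.
A 47% shade moves each channel 47% toward 0:
  R: 184 + 0.47×(0−184) = 184 − 86.48 = 97.52 → 98
  G: 128 − 60.16 = 67.84 → 68
  B: 107 − 50.29 = 56.71 → 57
rgb(98, 68, 57) = #624439.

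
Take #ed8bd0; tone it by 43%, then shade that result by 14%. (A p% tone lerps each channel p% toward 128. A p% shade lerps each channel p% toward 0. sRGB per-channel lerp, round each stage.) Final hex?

#a37396

#ed8bd0 is rgb(237, 139, 208).
Per channel, c → c + 0.43(128 − c):
  R: 237 − 46.87 = 190.13 → 190
  G: 139 + 0.43×(128−139) = 139 − 4.73 = 134.27 → 134
  B: 208 − 34.4 = 173.6 → 174
After the tone: rgb(190, 134, 174) = #be86ae.
Per channel, c → c + 0.14(0 − c):
  R: 190 − 26.6 = 163.4 → 163
  G: 134 + 0.14×(0−134) = 134 − 18.76 = 115.24 → 115
  B: 174 + 0.14×(0−174) = 174 − 24.36 = 149.64 → 150
rgb(163, 115, 150) = #a37396.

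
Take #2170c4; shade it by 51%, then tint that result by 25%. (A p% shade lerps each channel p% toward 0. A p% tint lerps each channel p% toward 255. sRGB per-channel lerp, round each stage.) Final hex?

#2170c4 is rgb(33, 112, 196).
A 51% shade moves each channel 51% toward 0:
  R: 33 − 16.83 = 16.17 → 16
  G: 112 − 57.12 = 54.88 → 55
  B: 196 − 99.96 = 96.04 → 96
After the shade: rgb(16, 55, 96) = #103760.
A 25% tint moves each channel 25% toward 255:
  R: 16 + 0.25×(255−16) = 16 + 59.75 = 75.75 → 76
  G: 55 + 0.25×(255−55) = 55 + 50 = 105 → 105
  B: 96 + 0.25×(255−96) = 96 + 39.75 = 135.75 → 136
rgb(76, 105, 136) = #4c6988.

#4c6988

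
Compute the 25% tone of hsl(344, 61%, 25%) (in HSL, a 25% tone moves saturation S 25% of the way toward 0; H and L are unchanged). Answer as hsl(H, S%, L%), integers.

S moves 25% from 61 toward 0: 61 − 15.25 = 45.75 → 46.
H and L are unchanged.

hsl(344, 46%, 25%)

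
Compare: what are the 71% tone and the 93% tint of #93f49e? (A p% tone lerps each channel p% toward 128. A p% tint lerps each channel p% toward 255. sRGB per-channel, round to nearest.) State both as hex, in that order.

#86a289, #f7fef8

#93f49e is rgb(147, 244, 158).
71% tone:
  R: 147 − 13.49 = 133.51 → 134
  G: 244 − 82.36 = 161.64 → 162
  B: 158 + 0.71×(128−158) = 158 − 21.3 = 136.7 → 137
  → #86a289
93% tint:
  R: 147 + 0.93×(255−147) = 147 + 100.44 = 247.44 → 247
  G: 244 + 0.93×(255−244) = 244 + 10.23 = 254.23 → 254
  B: 158 + 0.93×(255−158) = 158 + 90.21 = 248.21 → 248
  → #f7fef8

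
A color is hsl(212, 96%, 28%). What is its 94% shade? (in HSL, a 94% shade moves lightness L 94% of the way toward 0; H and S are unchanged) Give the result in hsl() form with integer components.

hsl(212, 96%, 2%)

L moves 94% from 28 toward 0: 28 − 26.32 = 1.68 → 2.
H and S are unchanged.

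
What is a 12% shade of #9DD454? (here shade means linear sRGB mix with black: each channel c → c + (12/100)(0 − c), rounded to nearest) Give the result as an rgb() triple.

#9DD454 is rgb(157, 212, 84).
Per channel, c → c + 0.12(0 − c):
  R: 157 + 0.12×(0−157) = 157 − 18.84 = 138.16 → 138
  G: 212 + 0.12×(0−212) = 212 − 25.44 = 186.56 → 187
  B: 84 − 10.08 = 73.92 → 74

rgb(138, 187, 74)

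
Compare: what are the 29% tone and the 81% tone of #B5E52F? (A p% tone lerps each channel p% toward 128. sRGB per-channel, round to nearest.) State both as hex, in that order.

#B5E52F is rgb(181, 229, 47).
29% tone:
  R: 181 + 0.29×(128−181) = 181 − 15.37 = 165.63 → 166
  G: 229 − 29.29 = 199.71 → 200
  B: 47 + 0.29×(128−47) = 47 + 23.49 = 70.49 → 70
  → #A6C846
81% tone:
  R: 181 + 0.81×(128−181) = 181 − 42.93 = 138.07 → 138
  G: 229 + 0.81×(128−229) = 229 − 81.81 = 147.19 → 147
  B: 47 + 0.81×(128−47) = 47 + 65.61 = 112.61 → 113
  → #8A9371

#A6C846, #8A9371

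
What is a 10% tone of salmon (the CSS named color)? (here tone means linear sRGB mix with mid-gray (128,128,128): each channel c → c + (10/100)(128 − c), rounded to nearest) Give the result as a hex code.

CSS salmon is rgb(250, 128, 114).
Per channel, c → c + 0.1(128 − c):
  R: 250 + 0.1×(128−250) = 250 − 12.2 = 237.8 → 238
  G: 128 + 0.1×(128−128) = 128 + 0 = 128 → 128
  B: 114 + 1.4 = 115.4 → 115
rgb(238, 128, 115) = #EE8073.

#EE8073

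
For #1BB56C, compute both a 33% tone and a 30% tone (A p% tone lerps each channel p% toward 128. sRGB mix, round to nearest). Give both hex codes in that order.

#1BB56C is rgb(27, 181, 108).
33% tone:
  R: 27 + 0.33×(128−27) = 27 + 33.33 = 60.33 → 60
  G: 181 − 17.49 = 163.51 → 164
  B: 108 + 0.33×(128−108) = 108 + 6.6 = 114.6 → 115
  → #3CA473
30% tone:
  R: 27 + 0.3×(128−27) = 27 + 30.3 = 57.3 → 57
  G: 181 − 15.9 = 165.1 → 165
  B: 108 + 0.3×(128−108) = 108 + 6 = 114 → 114
  → #39A572

#3CA473, #39A572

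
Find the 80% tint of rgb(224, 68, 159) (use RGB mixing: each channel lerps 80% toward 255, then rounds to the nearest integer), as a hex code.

#F9DAEC

Per channel, c → c + 0.8(255 − c):
  R: 224 + 24.8 = 248.8 → 249
  G: 68 + 0.8×(255−68) = 68 + 149.6 = 217.6 → 218
  B: 159 + 76.8 = 235.8 → 236
rgb(249, 218, 236) = #F9DAEC.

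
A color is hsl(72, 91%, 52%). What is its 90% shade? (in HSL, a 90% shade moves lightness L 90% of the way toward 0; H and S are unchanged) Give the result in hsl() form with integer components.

L moves 90% from 52 toward 0: 52 − 46.8 = 5.2 → 5.
H and S are unchanged.

hsl(72, 91%, 5%)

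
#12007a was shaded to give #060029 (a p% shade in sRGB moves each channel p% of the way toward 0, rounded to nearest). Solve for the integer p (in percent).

#12007a is rgb(18, 0, 122); #060029 is rgb(6, 0, 41).
On the B channel (widest range): 41 ≈ 122 + (p/100)(0 − 122), so p ≈ 100×(41 − 122)/(0 − 122) = -8100/-122 = 66.39.
p = 66 reproduces all three channels after rounding.

66%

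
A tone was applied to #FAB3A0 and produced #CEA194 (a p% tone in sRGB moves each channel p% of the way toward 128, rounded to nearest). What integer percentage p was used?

#FAB3A0 is rgb(250, 179, 160); #CEA194 is rgb(206, 161, 148).
On the R channel (widest range): 206 ≈ 250 + (p/100)(128 − 250), so p ≈ 100×(206 − 250)/(128 − 250) = -4400/-122 = 36.07.
p = 36 reproduces all three channels after rounding.

36%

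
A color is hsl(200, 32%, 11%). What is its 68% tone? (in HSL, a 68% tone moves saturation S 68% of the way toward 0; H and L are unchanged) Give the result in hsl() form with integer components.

hsl(200, 10%, 11%)

S moves 68% from 32 toward 0: 32 − 21.76 = 10.24 → 10.
H and L are unchanged.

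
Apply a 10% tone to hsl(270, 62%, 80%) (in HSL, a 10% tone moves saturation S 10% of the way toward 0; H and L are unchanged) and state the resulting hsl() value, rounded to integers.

hsl(270, 56%, 80%)

S moves 10% from 62 toward 0: 62 − 6.2 = 55.8 → 56.
H and L are unchanged.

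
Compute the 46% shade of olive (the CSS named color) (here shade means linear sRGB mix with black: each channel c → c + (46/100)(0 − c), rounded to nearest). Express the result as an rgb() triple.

rgb(69, 69, 0)

CSS olive is rgb(128, 128, 0).
A 46% shade moves each channel 46% toward 0:
  R: 128 + 0.46×(0−128) = 128 − 58.88 = 69.12 → 69
  G: 128 + 0.46×(0−128) = 128 − 58.88 = 69.12 → 69
  B: 0 + 0.46×(0−0) = 0 + 0 = 0 → 0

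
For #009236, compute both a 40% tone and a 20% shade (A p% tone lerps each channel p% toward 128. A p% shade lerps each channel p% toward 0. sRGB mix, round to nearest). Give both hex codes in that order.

#009236 is rgb(0, 146, 54).
40% tone:
  R: 0 + 51.2 = 51.2 → 51
  G: 146 − 7.2 = 138.8 → 139
  B: 54 + 0.4×(128−54) = 54 + 29.6 = 83.6 → 84
  → #338B54
20% shade:
  R: 0 + 0 = 0 → 0
  G: 146 + 0.2×(0−146) = 146 − 29.2 = 116.8 → 117
  B: 54 + 0.2×(0−54) = 54 − 10.8 = 43.2 → 43
  → #00752B

#338B54, #00752B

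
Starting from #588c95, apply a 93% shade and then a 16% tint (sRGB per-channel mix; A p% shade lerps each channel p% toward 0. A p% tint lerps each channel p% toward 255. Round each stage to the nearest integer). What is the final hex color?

#2e3131

#588c95 is rgb(88, 140, 149).
A 93% shade moves each channel 93% toward 0:
  R: 88 + 0.93×(0−88) = 88 − 81.84 = 6.16 → 6
  G: 140 − 130.2 = 9.8 → 10
  B: 149 + 0.93×(0−149) = 149 − 138.57 = 10.43 → 10
After the shade: rgb(6, 10, 10) = #060a0a.
Lerp each channel 16% toward 255:
  R: 6 + 39.84 = 45.84 → 46
  G: 10 + 39.2 = 49.2 → 49
  B: 10 + 39.2 = 49.2 → 49
rgb(46, 49, 49) = #2e3131.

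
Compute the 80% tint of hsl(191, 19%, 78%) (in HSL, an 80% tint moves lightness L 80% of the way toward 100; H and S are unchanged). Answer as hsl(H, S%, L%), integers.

hsl(191, 19%, 96%)

L moves 80% from 78 toward 100: 78 + 17.6 = 95.6 → 96.
H and S are unchanged.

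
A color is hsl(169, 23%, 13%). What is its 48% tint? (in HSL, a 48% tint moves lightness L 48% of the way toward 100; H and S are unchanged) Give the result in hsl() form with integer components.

hsl(169, 23%, 55%)

L moves 48% from 13 toward 100: 13 + 41.76 = 54.76 → 55.
H and S are unchanged.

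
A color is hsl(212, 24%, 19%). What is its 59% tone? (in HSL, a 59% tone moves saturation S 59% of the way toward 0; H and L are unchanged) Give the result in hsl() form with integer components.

hsl(212, 10%, 19%)

S moves 59% from 24 toward 0: 24 − 14.16 = 9.84 → 10.
H and L are unchanged.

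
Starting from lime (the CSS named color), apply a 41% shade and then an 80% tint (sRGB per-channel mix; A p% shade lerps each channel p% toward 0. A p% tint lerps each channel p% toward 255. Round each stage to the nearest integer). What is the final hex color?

CSS lime is rgb(0, 255, 0).
Per channel, c → c + 0.41(0 − c):
  R: 0 + 0 = 0 → 0
  G: 255 + 0.41×(0−255) = 255 − 104.55 = 150.45 → 150
  B: 0 + 0.41×(0−0) = 0 + 0 = 0 → 0
After the shade: rgb(0, 150, 0) = #009600.
Lerp each channel 80% toward 255:
  R: 0 + 204 = 204 → 204
  G: 150 + 84 = 234 → 234
  B: 0 + 0.8×(255−0) = 0 + 204 = 204 → 204
rgb(204, 234, 204) = #CCEACC.

#CCEACC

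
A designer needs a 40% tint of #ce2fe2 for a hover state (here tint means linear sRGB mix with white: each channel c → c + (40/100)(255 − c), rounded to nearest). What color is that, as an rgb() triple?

#ce2fe2 is rgb(206, 47, 226).
A 40% tint moves each channel 40% toward 255:
  R: 206 + 0.4×(255−206) = 206 + 19.6 = 225.6 → 226
  G: 47 + 0.4×(255−47) = 47 + 83.2 = 130.2 → 130
  B: 226 + 11.6 = 237.6 → 238

rgb(226, 130, 238)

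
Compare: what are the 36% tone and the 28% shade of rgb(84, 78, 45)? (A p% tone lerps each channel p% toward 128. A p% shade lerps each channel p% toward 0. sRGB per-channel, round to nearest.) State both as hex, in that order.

#64604b, #3c3820

36% tone:
  R: 84 + 15.84 = 99.84 → 100
  G: 78 + 18 = 96 → 96
  B: 45 + 0.36×(128−45) = 45 + 29.88 = 74.88 → 75
  → #64604b
28% shade:
  R: 84 + 0.28×(0−84) = 84 − 23.52 = 60.48 → 60
  G: 78 + 0.28×(0−78) = 78 − 21.84 = 56.16 → 56
  B: 45 + 0.28×(0−45) = 45 − 12.6 = 32.4 → 32
  → #3c3820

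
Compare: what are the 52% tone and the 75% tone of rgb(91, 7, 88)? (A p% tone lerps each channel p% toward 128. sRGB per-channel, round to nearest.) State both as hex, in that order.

52% tone:
  R: 91 + 19.24 = 110.24 → 110
  G: 7 + 62.92 = 69.92 → 70
  B: 88 + 0.52×(128−88) = 88 + 20.8 = 108.8 → 109
  → #6e466d
75% tone:
  R: 91 + 27.75 = 118.75 → 119
  G: 7 + 0.75×(128−7) = 7 + 90.75 = 97.75 → 98
  B: 88 + 30 = 118 → 118
  → #776276

#6e466d, #776276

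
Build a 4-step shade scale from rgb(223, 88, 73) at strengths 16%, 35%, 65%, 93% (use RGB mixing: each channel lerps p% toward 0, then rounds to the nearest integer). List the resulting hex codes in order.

#BB4A3D, #91392F, #4E1F1A, #100605

16%: (223 − 35.68 = 187.32→187, 88 − 14.08 = 73.92→74, 73 − 11.68 = 61.32→61) → #BB4A3D
35%: (223 − 78.05 = 144.95→145, 88 − 30.8 = 57.2→57, 73 − 25.55 = 47.45→47) → #91392F
65%: (223 − 144.95 = 78.05→78, 88 − 57.2 = 30.8→31, 73 − 47.45 = 25.55→26) → #4E1F1A
93%: (223 − 207.39 = 15.61→16, 88 − 81.84 = 6.16→6, 73 − 67.89 = 5.11→5) → #100605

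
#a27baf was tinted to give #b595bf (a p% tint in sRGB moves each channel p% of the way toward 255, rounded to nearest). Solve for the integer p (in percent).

20%

#a27baf is rgb(162, 123, 175); #b595bf is rgb(181, 149, 191).
On the G channel (widest range): 149 ≈ 123 + (p/100)(255 − 123), so p ≈ 100×(149 − 123)/(255 − 123) = 2600/132 = 19.70.
p = 20 reproduces all three channels after rounding.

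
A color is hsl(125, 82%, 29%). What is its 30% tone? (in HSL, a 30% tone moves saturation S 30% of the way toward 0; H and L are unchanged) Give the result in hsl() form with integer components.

S moves 30% from 82 toward 0: 82 − 24.6 = 57.4 → 57.
H and L are unchanged.

hsl(125, 57%, 29%)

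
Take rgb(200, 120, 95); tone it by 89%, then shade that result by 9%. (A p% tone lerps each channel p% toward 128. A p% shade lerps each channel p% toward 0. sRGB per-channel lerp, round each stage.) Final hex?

Lerp each channel 89% toward 128:
  R: 200 − 64.08 = 135.92 → 136
  G: 120 + 7.12 = 127.12 → 127
  B: 95 + 0.89×(128−95) = 95 + 29.37 = 124.37 → 124
After the tone: rgb(136, 127, 124) = #887F7C.
Per channel, c → c + 0.09(0 − c):
  R: 136 + 0.09×(0−136) = 136 − 12.24 = 123.76 → 124
  G: 127 + 0.09×(0−127) = 127 − 11.43 = 115.57 → 116
  B: 124 − 11.16 = 112.84 → 113
rgb(124, 116, 113) = #7C7471.

#7C7471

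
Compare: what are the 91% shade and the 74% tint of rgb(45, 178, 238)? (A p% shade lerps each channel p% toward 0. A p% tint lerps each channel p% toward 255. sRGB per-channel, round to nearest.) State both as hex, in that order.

91% shade:
  R: 45 + 0.91×(0−45) = 45 − 40.95 = 4.05 → 4
  G: 178 − 161.98 = 16.02 → 16
  B: 238 + 0.91×(0−238) = 238 − 216.58 = 21.42 → 21
  → #041015
74% tint:
  R: 45 + 155.4 = 200.4 → 200
  G: 178 + 0.74×(255−178) = 178 + 56.98 = 234.98 → 235
  B: 238 + 0.74×(255−238) = 238 + 12.58 = 250.58 → 251
  → #C8EBFB

#041015, #C8EBFB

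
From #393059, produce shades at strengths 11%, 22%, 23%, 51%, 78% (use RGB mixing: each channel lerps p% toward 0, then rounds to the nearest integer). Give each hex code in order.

#393059 is rgb(57, 48, 89).
11%: (57 − 6.27 = 50.73→51, 48 − 5.28 = 42.72→43, 89 − 9.79 = 79.21→79) → #332B4F
22%: (57 − 12.54 = 44.46→44, 48 − 10.56 = 37.44→37, 89 − 19.58 = 69.42→69) → #2C2545
23%: (57 − 13.11 = 43.89→44, 48 − 11.04 = 36.96→37, 89 − 20.47 = 68.53→69) → #2C2545
51%: (57 − 29.07 = 27.93→28, 48 − 24.48 = 23.52→24, 89 − 45.39 = 43.61→44) → #1C182C
78%: (57 − 44.46 = 12.54→13, 48 − 37.44 = 10.56→11, 89 − 69.42 = 19.58→20) → #0D0B14

#332B4F, #2C2545, #2C2545, #1C182C, #0D0B14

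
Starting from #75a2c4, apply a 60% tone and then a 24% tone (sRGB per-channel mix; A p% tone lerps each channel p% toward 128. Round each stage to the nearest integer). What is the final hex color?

#75a2c4 is rgb(117, 162, 196).
Lerp each channel 60% toward 128:
  R: 117 + 6.6 = 123.6 → 124
  G: 162 + 0.6×(128−162) = 162 − 20.4 = 141.6 → 142
  B: 196 + 0.6×(128−196) = 196 − 40.8 = 155.2 → 155
After the tone: rgb(124, 142, 155) = #7c8e9b.
A 24% tone moves each channel 24% toward 128:
  R: 124 + 0.24×(128−124) = 124 + 0.96 = 124.96 → 125
  G: 142 − 3.36 = 138.64 → 139
  B: 155 + 0.24×(128−155) = 155 − 6.48 = 148.52 → 149
rgb(125, 139, 149) = #7d8b95.

#7d8b95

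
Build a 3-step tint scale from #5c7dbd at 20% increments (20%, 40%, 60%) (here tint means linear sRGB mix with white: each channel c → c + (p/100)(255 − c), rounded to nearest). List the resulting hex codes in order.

#5c7dbd is rgb(92, 125, 189).
20%: (92 + 32.6 = 124.6→125, 125 + 26 = 151→151, 189 + 13.2 = 202.2→202) → #7d97ca
40%: (92 + 65.2 = 157.2→157, 125 + 52 = 177→177, 189 + 26.4 = 215.4→215) → #9db1d7
60%: (92 + 97.8 = 189.8→190, 125 + 78 = 203→203, 189 + 39.6 = 228.6→229) → #becbe5

#7d97ca, #9db1d7, #becbe5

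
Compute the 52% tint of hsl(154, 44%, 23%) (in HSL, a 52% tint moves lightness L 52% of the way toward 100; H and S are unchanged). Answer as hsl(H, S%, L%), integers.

hsl(154, 44%, 63%)

L moves 52% from 23 toward 100: 23 + 40.04 = 63.04 → 63.
H and S are unchanged.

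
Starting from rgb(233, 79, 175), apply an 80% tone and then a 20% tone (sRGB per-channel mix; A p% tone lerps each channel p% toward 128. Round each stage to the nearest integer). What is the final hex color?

Per channel, c → c + 0.8(128 − c):
  R: 233 + 0.8×(128−233) = 233 − 84 = 149 → 149
  G: 79 + 0.8×(128−79) = 79 + 39.2 = 118.2 → 118
  B: 175 − 37.6 = 137.4 → 137
After the tone: rgb(149, 118, 137) = #957689.
Lerp each channel 20% toward 128:
  R: 149 + 0.2×(128−149) = 149 − 4.2 = 144.8 → 145
  G: 118 + 0.2×(128−118) = 118 + 2 = 120 → 120
  B: 137 − 1.8 = 135.2 → 135
rgb(145, 120, 135) = #917887.

#917887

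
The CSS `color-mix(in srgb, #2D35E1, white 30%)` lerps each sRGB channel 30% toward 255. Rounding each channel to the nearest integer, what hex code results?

#6C72EA

#2D35E1 is rgb(45, 53, 225).
Lerp each channel 30% toward 255:
  R: 45 + 0.3×(255−45) = 45 + 63 = 108 → 108
  G: 53 + 0.3×(255−53) = 53 + 60.6 = 113.6 → 114
  B: 225 + 9 = 234 → 234
rgb(108, 114, 234) = #6C72EA.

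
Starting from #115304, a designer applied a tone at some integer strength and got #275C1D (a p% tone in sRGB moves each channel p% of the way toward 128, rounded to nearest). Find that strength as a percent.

20%

#115304 is rgb(17, 83, 4); #275C1D is rgb(39, 92, 29).
On the B channel (widest range): 29 ≈ 4 + (p/100)(128 − 4), so p ≈ 100×(29 − 4)/(128 − 4) = 2500/124 = 20.16.
p = 20 reproduces all three channels after rounding.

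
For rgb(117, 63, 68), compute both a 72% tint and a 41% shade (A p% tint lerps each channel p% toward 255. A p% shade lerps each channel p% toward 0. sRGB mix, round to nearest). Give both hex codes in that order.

72% tint:
  R: 117 + 0.72×(255−117) = 117 + 99.36 = 216.36 → 216
  G: 63 + 138.24 = 201.24 → 201
  B: 68 + 134.64 = 202.64 → 203
  → #D8C9CB
41% shade:
  R: 117 − 47.97 = 69.03 → 69
  G: 63 + 0.41×(0−63) = 63 − 25.83 = 37.17 → 37
  B: 68 − 27.88 = 40.12 → 40
  → #452528

#D8C9CB, #452528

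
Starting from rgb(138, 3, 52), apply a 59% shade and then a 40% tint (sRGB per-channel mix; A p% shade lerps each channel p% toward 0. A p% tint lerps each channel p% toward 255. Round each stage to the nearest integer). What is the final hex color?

A 59% shade moves each channel 59% toward 0:
  R: 138 + 0.59×(0−138) = 138 − 81.42 = 56.58 → 57
  G: 3 + 0.59×(0−3) = 3 − 1.77 = 1.23 → 1
  B: 52 + 0.59×(0−52) = 52 − 30.68 = 21.32 → 21
After the shade: rgb(57, 1, 21) = #390115.
Lerp each channel 40% toward 255:
  R: 57 + 0.4×(255−57) = 57 + 79.2 = 136.2 → 136
  G: 1 + 101.6 = 102.6 → 103
  B: 21 + 93.6 = 114.6 → 115
rgb(136, 103, 115) = #886773.

#886773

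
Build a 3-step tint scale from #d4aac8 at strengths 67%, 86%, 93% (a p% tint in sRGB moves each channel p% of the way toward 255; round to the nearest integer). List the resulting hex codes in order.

#f1e3ed, #f9f3f7, #fcf9fb

#d4aac8 is rgb(212, 170, 200).
67%: (212 + 28.81 = 240.81→241, 170 + 56.95 = 226.95→227, 200 + 36.85 = 236.85→237) → #f1e3ed
86%: (212 + 36.98 = 248.98→249, 170 + 73.1 = 243.1→243, 200 + 47.3 = 247.3→247) → #f9f3f7
93%: (212 + 39.99 = 251.99→252, 170 + 79.05 = 249.05→249, 200 + 51.15 = 251.15→251) → #fcf9fb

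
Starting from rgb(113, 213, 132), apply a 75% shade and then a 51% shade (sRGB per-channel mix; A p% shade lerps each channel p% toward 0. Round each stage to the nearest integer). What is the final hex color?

#0E1A10

A 75% shade moves each channel 75% toward 0:
  R: 113 + 0.75×(0−113) = 113 − 84.75 = 28.25 → 28
  G: 213 + 0.75×(0−213) = 213 − 159.75 = 53.25 → 53
  B: 132 + 0.75×(0−132) = 132 − 99 = 33 → 33
After the shade: rgb(28, 53, 33) = #1C3521.
Per channel, c → c + 0.51(0 − c):
  R: 28 − 14.28 = 13.72 → 14
  G: 53 + 0.51×(0−53) = 53 − 27.03 = 25.97 → 26
  B: 33 − 16.83 = 16.17 → 16
rgb(14, 26, 16) = #0E1A10.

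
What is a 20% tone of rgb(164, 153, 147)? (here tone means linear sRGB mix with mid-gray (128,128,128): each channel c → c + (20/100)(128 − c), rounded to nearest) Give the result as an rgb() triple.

rgb(157, 148, 143)

Per channel, c → c + 0.2(128 − c):
  R: 164 − 7.2 = 156.8 → 157
  G: 153 + 0.2×(128−153) = 153 − 5 = 148 → 148
  B: 147 + 0.2×(128−147) = 147 − 3.8 = 143.2 → 143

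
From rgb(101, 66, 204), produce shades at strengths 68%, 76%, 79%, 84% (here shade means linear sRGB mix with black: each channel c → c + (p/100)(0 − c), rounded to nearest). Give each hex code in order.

#201541, #181031, #150E2B, #100B21

68%: (101 − 68.68 = 32.32→32, 66 − 44.88 = 21.12→21, 204 − 138.72 = 65.28→65) → #201541
76%: (101 − 76.76 = 24.24→24, 66 − 50.16 = 15.84→16, 204 − 155.04 = 48.96→49) → #181031
79%: (101 − 79.79 = 21.21→21, 66 − 52.14 = 13.86→14, 204 − 161.16 = 42.84→43) → #150E2B
84%: (101 − 84.84 = 16.16→16, 66 − 55.44 = 10.56→11, 204 − 171.36 = 32.64→33) → #100B21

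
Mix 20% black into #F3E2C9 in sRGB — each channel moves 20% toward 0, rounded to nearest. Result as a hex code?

#F3E2C9 is rgb(243, 226, 201).
Lerp each channel 20% toward 0:
  R: 243 − 48.6 = 194.4 → 194
  G: 226 − 45.2 = 180.8 → 181
  B: 201 − 40.2 = 160.8 → 161
rgb(194, 181, 161) = #C2B5A1.

#C2B5A1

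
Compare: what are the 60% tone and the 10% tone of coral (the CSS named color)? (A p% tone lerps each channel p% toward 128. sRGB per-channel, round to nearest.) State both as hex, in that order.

CSS coral is rgb(255, 127, 80).
60% tone:
  R: 255 + 0.6×(128−255) = 255 − 76.2 = 178.8 → 179
  G: 127 + 0.6 = 127.6 → 128
  B: 80 + 0.6×(128−80) = 80 + 28.8 = 108.8 → 109
  → #b3806d
10% tone:
  R: 255 − 12.7 = 242.3 → 242
  G: 127 + 0.1×(128−127) = 127 + 0.1 = 127.1 → 127
  B: 80 + 4.8 = 84.8 → 85
  → #f27f55

#b3806d, #f27f55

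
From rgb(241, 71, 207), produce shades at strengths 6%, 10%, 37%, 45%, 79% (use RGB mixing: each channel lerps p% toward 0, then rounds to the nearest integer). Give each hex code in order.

#E343C3, #D940BA, #982D82, #852772, #330F2B

6%: (241 − 14.46 = 226.54→227, 71 − 4.26 = 66.74→67, 207 − 12.42 = 194.58→195) → #E343C3
10%: (241 − 24.1 = 216.9→217, 71 − 7.1 = 63.9→64, 207 − 20.7 = 186.3→186) → #D940BA
37%: (241 − 89.17 = 151.83→152, 71 − 26.27 = 44.73→45, 207 − 76.59 = 130.41→130) → #982D82
45%: (241 − 108.45 = 132.55→133, 71 − 31.95 = 39.05→39, 207 − 93.15 = 113.85→114) → #852772
79%: (241 − 190.39 = 50.61→51, 71 − 56.09 = 14.91→15, 207 − 163.53 = 43.47→43) → #330F2B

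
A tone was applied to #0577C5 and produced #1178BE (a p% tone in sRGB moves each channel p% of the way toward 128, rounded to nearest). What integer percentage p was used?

#0577C5 is rgb(5, 119, 197); #1178BE is rgb(17, 120, 190).
On the R channel (widest range): 17 ≈ 5 + (p/100)(128 − 5), so p ≈ 100×(17 − 5)/(128 − 5) = 1200/123 = 9.76.
p = 10 reproduces all three channels after rounding.

10%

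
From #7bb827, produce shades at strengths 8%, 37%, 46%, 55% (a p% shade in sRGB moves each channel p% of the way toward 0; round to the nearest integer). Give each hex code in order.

#7bb827 is rgb(123, 184, 39).
8%: (123 − 9.84 = 113.16→113, 184 − 14.72 = 169.28→169, 39 − 3.12 = 35.88→36) → #71a924
37%: (123 − 45.51 = 77.49→77, 184 − 68.08 = 115.92→116, 39 − 14.43 = 24.57→25) → #4d7419
46%: (123 − 56.58 = 66.42→66, 184 − 84.64 = 99.36→99, 39 − 17.94 = 21.06→21) → #426315
55%: (123 − 67.65 = 55.35→55, 184 − 101.2 = 82.8→83, 39 − 21.45 = 17.55→18) → #375312

#71a924, #4d7419, #426315, #375312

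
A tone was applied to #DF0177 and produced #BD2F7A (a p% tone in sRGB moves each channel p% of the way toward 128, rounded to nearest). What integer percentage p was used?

#DF0177 is rgb(223, 1, 119); #BD2F7A is rgb(189, 47, 122).
On the G channel (widest range): 47 ≈ 1 + (p/100)(128 − 1), so p ≈ 100×(47 − 1)/(128 − 1) = 4600/127 = 36.22.
p = 36 reproduces all three channels after rounding.

36%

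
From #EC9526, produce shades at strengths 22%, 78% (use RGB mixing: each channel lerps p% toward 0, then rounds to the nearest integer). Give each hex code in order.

#EC9526 is rgb(236, 149, 38).
22%: (236 − 51.92 = 184.08→184, 149 − 32.78 = 116.22→116, 38 − 8.36 = 29.64→30) → #B8741E
78%: (236 − 184.08 = 51.92→52, 149 − 116.22 = 32.78→33, 38 − 29.64 = 8.36→8) → #342108

#B8741E, #342108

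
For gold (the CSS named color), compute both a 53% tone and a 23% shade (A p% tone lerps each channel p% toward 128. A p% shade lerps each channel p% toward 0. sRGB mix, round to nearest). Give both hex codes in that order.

CSS gold is rgb(255, 215, 0).
53% tone:
  R: 255 − 67.31 = 187.69 → 188
  G: 215 − 46.11 = 168.89 → 169
  B: 0 + 0.53×(128−0) = 0 + 67.84 = 67.84 → 68
  → #bca944
23% shade:
  R: 255 + 0.23×(0−255) = 255 − 58.65 = 196.35 → 196
  G: 215 − 49.45 = 165.55 → 166
  B: 0 + 0 = 0 → 0
  → #c4a600

#bca944, #c4a600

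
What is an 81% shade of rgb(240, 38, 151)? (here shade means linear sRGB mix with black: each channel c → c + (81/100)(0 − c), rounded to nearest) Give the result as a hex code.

#2e071d

An 81% shade moves each channel 81% toward 0:
  R: 240 − 194.4 = 45.6 → 46
  G: 38 + 0.81×(0−38) = 38 − 30.78 = 7.22 → 7
  B: 151 − 122.31 = 28.69 → 29
rgb(46, 7, 29) = #2e071d.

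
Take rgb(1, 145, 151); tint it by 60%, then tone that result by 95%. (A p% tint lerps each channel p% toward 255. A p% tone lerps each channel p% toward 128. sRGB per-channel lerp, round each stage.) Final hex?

Per channel, c → c + 0.6(255 − c):
  R: 1 + 0.6×(255−1) = 1 + 152.4 = 153.4 → 153
  G: 145 + 66 = 211 → 211
  B: 151 + 0.6×(255−151) = 151 + 62.4 = 213.4 → 213
After the tint: rgb(153, 211, 213) = #99D3D5.
Lerp each channel 95% toward 128:
  R: 153 + 0.95×(128−153) = 153 − 23.75 = 129.25 → 129
  G: 211 + 0.95×(128−211) = 211 − 78.85 = 132.15 → 132
  B: 213 − 80.75 = 132.25 → 132
rgb(129, 132, 132) = #818484.

#818484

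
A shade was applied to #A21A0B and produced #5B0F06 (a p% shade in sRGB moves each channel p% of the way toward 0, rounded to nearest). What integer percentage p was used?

#A21A0B is rgb(162, 26, 11); #5B0F06 is rgb(91, 15, 6).
On the R channel (widest range): 91 ≈ 162 + (p/100)(0 − 162), so p ≈ 100×(91 − 162)/(0 − 162) = -7100/-162 = 43.83.
p = 44 reproduces all three channels after rounding.

44%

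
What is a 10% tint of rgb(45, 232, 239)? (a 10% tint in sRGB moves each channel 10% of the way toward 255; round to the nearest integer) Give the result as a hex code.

#42eaf1

A 10% tint moves each channel 10% toward 255:
  R: 45 + 21 = 66 → 66
  G: 232 + 2.3 = 234.3 → 234
  B: 239 + 0.1×(255−239) = 239 + 1.6 = 240.6 → 241
rgb(66, 234, 241) = #42eaf1.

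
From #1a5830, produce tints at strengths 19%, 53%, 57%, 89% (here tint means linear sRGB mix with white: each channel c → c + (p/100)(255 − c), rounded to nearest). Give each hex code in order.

#1a5830 is rgb(26, 88, 48).
19%: (26 + 43.51 = 69.51→70, 88 + 31.73 = 119.73→120, 48 + 39.33 = 87.33→87) → #467857
53%: (26 + 121.37 = 147.37→147, 88 + 88.51 = 176.51→177, 48 + 109.71 = 157.71→158) → #93b19e
57%: (26 + 130.53 = 156.53→157, 88 + 95.19 = 183.19→183, 48 + 117.99 = 165.99→166) → #9db7a6
89%: (26 + 203.81 = 229.81→230, 88 + 148.63 = 236.63→237, 48 + 184.23 = 232.23→232) → #e6ede8

#467857, #93b19e, #9db7a6, #e6ede8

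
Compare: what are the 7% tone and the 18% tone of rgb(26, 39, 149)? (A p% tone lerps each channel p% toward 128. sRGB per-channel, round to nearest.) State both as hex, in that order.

#212d94, #2c3791

7% tone:
  R: 26 + 7.14 = 33.14 → 33
  G: 39 + 6.23 = 45.23 → 45
  B: 149 − 1.47 = 147.53 → 148
  → #212d94
18% tone:
  R: 26 + 18.36 = 44.36 → 44
  G: 39 + 0.18×(128−39) = 39 + 16.02 = 55.02 → 55
  B: 149 + 0.18×(128−149) = 149 − 3.78 = 145.22 → 145
  → #2c3791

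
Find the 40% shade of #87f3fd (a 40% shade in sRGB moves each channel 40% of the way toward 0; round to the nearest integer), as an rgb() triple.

#87f3fd is rgb(135, 243, 253).
Per channel, c → c + 0.4(0 − c):
  R: 135 − 54 = 81 → 81
  G: 243 − 97.2 = 145.8 → 146
  B: 253 − 101.2 = 151.8 → 152

rgb(81, 146, 152)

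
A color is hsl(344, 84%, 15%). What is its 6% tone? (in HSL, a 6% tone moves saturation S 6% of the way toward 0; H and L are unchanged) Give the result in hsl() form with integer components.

S moves 6% from 84 toward 0: 84 − 5.04 = 78.96 → 79.
H and L are unchanged.

hsl(344, 79%, 15%)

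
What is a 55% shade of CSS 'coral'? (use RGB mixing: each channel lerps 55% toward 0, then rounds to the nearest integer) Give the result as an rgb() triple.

rgb(115, 57, 36)

CSS coral is rgb(255, 127, 80).
Per channel, c → c + 0.55(0 − c):
  R: 255 − 140.25 = 114.75 → 115
  G: 127 + 0.55×(0−127) = 127 − 69.85 = 57.15 → 57
  B: 80 − 44 = 36 → 36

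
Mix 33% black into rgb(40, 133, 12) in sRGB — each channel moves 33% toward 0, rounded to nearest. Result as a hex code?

A 33% shade moves each channel 33% toward 0:
  R: 40 + 0.33×(0−40) = 40 − 13.2 = 26.8 → 27
  G: 133 + 0.33×(0−133) = 133 − 43.89 = 89.11 → 89
  B: 12 + 0.33×(0−12) = 12 − 3.96 = 8.04 → 8
rgb(27, 89, 8) = #1B5908.

#1B5908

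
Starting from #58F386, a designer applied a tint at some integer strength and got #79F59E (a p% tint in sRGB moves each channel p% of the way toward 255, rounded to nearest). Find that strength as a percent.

20%

#58F386 is rgb(88, 243, 134); #79F59E is rgb(121, 245, 158).
On the R channel (widest range): 121 ≈ 88 + (p/100)(255 − 88), so p ≈ 100×(121 − 88)/(255 − 88) = 3300/167 = 19.76.
p = 20 reproduces all three channels after rounding.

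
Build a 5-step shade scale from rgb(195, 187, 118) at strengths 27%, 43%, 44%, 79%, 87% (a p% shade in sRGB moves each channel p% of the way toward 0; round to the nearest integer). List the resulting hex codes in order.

27%: (195 − 52.65 = 142.35→142, 187 − 50.49 = 136.51→137, 118 − 31.86 = 86.14→86) → #8E8956
43%: (195 − 83.85 = 111.15→111, 187 − 80.41 = 106.59→107, 118 − 50.74 = 67.26→67) → #6F6B43
44%: (195 − 85.8 = 109.2→109, 187 − 82.28 = 104.72→105, 118 − 51.92 = 66.08→66) → #6D6942
79%: (195 − 154.05 = 40.95→41, 187 − 147.73 = 39.27→39, 118 − 93.22 = 24.78→25) → #292719
87%: (195 − 169.65 = 25.35→25, 187 − 162.69 = 24.31→24, 118 − 102.66 = 15.34→15) → #19180F

#8E8956, #6F6B43, #6D6942, #292719, #19180F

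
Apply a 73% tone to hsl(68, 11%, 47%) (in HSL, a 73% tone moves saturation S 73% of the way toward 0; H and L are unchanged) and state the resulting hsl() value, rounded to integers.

hsl(68, 3%, 47%)

S moves 73% from 11 toward 0: 11 − 8.03 = 2.97 → 3.
H and L are unchanged.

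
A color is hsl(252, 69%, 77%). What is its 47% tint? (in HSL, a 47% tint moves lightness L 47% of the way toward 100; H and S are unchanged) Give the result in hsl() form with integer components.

hsl(252, 69%, 88%)

L moves 47% from 77 toward 100: 77 + 10.81 = 87.81 → 88.
H and S are unchanged.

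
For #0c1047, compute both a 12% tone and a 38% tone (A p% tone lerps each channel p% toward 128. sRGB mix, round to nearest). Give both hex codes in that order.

#0c1047 is rgb(12, 16, 71).
12% tone:
  R: 12 + 0.12×(128−12) = 12 + 13.92 = 25.92 → 26
  G: 16 + 0.12×(128−16) = 16 + 13.44 = 29.44 → 29
  B: 71 + 0.12×(128−71) = 71 + 6.84 = 77.84 → 78
  → #1a1d4e
38% tone:
  R: 12 + 44.08 = 56.08 → 56
  G: 16 + 42.56 = 58.56 → 59
  B: 71 + 0.38×(128−71) = 71 + 21.66 = 92.66 → 93
  → #383b5d

#1a1d4e, #383b5d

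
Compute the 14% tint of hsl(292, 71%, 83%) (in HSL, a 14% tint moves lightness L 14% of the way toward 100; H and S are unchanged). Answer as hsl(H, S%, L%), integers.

hsl(292, 71%, 85%)

L moves 14% from 83 toward 100: 83 + 2.38 = 85.38 → 85.
H and S are unchanged.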